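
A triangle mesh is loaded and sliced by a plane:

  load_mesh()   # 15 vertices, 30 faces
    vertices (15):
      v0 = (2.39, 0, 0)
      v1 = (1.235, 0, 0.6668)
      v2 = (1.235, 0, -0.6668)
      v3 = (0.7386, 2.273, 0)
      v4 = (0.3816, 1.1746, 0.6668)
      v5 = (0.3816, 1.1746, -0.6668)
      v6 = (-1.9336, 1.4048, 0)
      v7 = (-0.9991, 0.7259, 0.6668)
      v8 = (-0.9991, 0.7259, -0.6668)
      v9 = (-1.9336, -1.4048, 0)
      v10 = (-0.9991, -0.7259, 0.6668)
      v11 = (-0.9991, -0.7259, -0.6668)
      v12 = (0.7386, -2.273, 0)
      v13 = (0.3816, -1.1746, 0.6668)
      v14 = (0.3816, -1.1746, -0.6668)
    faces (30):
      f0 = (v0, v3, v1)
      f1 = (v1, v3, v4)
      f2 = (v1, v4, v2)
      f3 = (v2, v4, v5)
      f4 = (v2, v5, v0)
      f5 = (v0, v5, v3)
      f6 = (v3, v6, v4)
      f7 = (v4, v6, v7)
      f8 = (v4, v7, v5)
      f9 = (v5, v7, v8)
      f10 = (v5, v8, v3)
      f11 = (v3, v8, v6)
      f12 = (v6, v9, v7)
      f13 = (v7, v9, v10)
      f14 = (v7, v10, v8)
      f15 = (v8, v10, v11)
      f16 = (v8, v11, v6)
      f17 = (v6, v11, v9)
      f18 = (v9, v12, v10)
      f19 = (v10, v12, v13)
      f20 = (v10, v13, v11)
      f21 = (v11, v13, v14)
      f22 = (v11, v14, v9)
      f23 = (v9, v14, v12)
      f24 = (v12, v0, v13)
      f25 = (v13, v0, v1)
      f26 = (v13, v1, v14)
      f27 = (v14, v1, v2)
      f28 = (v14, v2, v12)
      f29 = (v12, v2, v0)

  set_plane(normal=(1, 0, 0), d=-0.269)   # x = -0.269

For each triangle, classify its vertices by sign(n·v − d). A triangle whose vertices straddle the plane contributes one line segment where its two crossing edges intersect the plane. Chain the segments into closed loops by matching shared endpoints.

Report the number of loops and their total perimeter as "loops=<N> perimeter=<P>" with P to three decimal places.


Straddling triangles (12 of 30):
  (v3,v6,v4) [+-+] → (-0.269, 1.94563, 0)–(-0.269, 1.23929, 0.479421)  len=0.8537
  (v4,v6,v7) [+--] → (-0.269, 1.23929, 0.479421)–(-0.269, 0.963168, 0.6668)  len=0.3337
  (v4,v7,v5) [+-+] → (-0.269, 0.963168, 0.6668)–(-0.269, 0.963168, -0.038394)  len=0.7052
  (v5,v7,v8) [+--] → (-0.269, 0.963168, -0.038394)–(-0.269, 0.963168, -0.6668)  len=0.6284
  (v5,v8,v3) [+-+] → (-0.269, 0.963168, -0.6668)–(-0.269, 1.37592, -0.386642)  len=0.4989
  (v3,v8,v6) [+--] → (-0.269, 1.37592, -0.386642)–(-0.269, 1.94563, 0)  len=0.6885
  (v9,v12,v10) [-+-] → (-0.269, -1.94563, 0)–(-0.269, -1.37592, 0.386642)  len=0.6885
  (v10,v12,v13) [-++] → (-0.269, -1.37592, 0.386642)–(-0.269, -0.963168, 0.6668)  len=0.4989
  (v10,v13,v11) [-+-] → (-0.269, -0.963168, 0.6668)–(-0.269, -0.963168, 0.038394)  len=0.6284
  (v11,v13,v14) [-++] → (-0.269, -0.963168, 0.038394)–(-0.269, -0.963168, -0.6668)  len=0.7052
  (v11,v14,v9) [-+-] → (-0.269, -0.963168, -0.6668)–(-0.269, -1.23929, -0.479421)  len=0.3337
  (v9,v14,v12) [-++] → (-0.269, -1.23929, -0.479421)–(-0.269, -1.94563, 0)  len=0.8537

Chained into 2 loop(s):
  loop 1: 6 segments, perimeter = 3.7083
  loop 2: 6 segments, perimeter = 3.7083
Total perimeter = 7.417

loops=2 perimeter=7.417


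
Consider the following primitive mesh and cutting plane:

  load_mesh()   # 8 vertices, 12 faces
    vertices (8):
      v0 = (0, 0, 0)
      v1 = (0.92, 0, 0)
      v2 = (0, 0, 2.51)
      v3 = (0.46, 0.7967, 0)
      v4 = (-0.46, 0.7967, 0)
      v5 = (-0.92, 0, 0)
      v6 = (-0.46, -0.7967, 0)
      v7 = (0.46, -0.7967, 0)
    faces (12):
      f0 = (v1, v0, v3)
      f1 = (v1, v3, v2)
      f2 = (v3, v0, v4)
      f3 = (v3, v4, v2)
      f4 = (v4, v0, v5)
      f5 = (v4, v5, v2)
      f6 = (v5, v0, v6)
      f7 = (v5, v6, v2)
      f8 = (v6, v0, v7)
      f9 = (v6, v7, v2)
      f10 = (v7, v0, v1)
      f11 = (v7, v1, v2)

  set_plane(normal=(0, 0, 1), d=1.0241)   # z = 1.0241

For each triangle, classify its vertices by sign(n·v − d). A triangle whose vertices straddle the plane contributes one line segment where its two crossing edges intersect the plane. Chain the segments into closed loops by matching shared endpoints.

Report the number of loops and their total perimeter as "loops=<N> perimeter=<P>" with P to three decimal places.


Straddling triangles (6 of 12):
  (v1,v3,v2) [--+] → (0.272316, 0.47164, 1.0241)–(0.544633, 0, 1.0241)  len=0.5446
  (v3,v4,v2) [--+] → (-0.272316, 0.47164, 1.0241)–(0.272316, 0.47164, 1.0241)  len=0.5446
  (v4,v5,v2) [--+] → (-0.544633, 0, 1.0241)–(-0.272316, 0.47164, 1.0241)  len=0.5446
  (v5,v6,v2) [--+] → (-0.272316, -0.47164, 1.0241)–(-0.544633, 0, 1.0241)  len=0.5446
  (v6,v7,v2) [--+] → (0.272316, -0.47164, 1.0241)–(-0.272316, -0.47164, 1.0241)  len=0.5446
  (v7,v1,v2) [--+] → (0.544633, 0, 1.0241)–(0.272316, -0.47164, 1.0241)  len=0.5446

Chained into 1 loop(s):
  loop 1: 6 segments, perimeter = 3.2677
Total perimeter = 3.268

loops=1 perimeter=3.268


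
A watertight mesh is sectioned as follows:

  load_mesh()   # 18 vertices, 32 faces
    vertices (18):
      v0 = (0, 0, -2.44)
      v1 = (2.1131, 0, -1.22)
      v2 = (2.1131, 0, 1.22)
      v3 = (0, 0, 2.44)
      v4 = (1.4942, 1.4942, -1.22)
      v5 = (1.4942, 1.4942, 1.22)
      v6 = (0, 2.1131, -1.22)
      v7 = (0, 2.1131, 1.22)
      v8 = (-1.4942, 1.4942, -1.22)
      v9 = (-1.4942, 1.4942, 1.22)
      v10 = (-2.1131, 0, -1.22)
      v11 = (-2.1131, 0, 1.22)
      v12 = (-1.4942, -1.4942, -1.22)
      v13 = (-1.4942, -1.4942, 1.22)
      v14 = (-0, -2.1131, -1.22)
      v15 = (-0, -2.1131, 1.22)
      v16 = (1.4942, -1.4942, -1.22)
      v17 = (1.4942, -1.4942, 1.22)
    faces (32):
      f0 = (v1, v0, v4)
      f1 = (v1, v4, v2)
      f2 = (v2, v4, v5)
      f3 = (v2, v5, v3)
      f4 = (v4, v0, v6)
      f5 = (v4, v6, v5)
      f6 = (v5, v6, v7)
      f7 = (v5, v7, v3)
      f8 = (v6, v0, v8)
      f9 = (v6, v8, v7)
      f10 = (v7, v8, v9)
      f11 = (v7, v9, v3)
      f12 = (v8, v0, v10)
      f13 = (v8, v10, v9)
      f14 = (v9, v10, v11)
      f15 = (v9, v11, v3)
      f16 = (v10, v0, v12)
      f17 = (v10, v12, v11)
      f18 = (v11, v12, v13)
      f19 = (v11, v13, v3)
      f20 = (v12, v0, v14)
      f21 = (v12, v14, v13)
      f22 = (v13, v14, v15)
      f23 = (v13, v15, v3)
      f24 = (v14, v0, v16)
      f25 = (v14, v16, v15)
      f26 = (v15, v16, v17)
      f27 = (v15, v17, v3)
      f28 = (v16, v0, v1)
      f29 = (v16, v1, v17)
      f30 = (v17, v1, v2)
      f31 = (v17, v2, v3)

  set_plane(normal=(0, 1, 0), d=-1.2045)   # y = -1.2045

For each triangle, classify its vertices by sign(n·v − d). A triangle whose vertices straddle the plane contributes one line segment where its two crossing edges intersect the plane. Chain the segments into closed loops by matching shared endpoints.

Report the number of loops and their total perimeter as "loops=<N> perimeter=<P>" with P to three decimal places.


Straddling triangles (12 of 32):
  (v10,v0,v12) [++-] → (-1.2045, -1.2045, -1.45654)–(-1.61419, -1.2045, -1.22)  len=0.4731
  (v10,v12,v11) [+-+] → (-1.61419, -1.2045, -1.22)–(-1.61419, -1.2045, -0.746925)  len=0.4731
  (v11,v12,v13) [+--] → (-1.61419, -1.2045, -0.746925)–(-1.61419, -1.2045, 1.22)  len=1.9669
  (v11,v13,v3) [+-+] → (-1.61419, -1.2045, 1.22)–(-1.2045, -1.2045, 1.45654)  len=0.4731
  (v12,v0,v14) [-+-] → (-1.2045, -1.2045, -1.45654)–(0, -1.2045, -1.74458)  len=1.2385
  (v13,v15,v3) [--+] → (0, -1.2045, 1.74458)–(-1.2045, -1.2045, 1.45654)  len=1.2385
  (v14,v0,v16) [-+-] → (0, -1.2045, -1.74458)–(1.2045, -1.2045, -1.45654)  len=1.2385
  (v15,v17,v3) [--+] → (1.2045, -1.2045, 1.45654)–(0, -1.2045, 1.74458)  len=1.2385
  (v16,v0,v1) [-++] → (1.2045, -1.2045, -1.45654)–(1.61419, -1.2045, -1.22)  len=0.4731
  (v16,v1,v17) [-+-] → (1.61419, -1.2045, -1.22)–(1.61419, -1.2045, 0.746925)  len=1.9669
  (v17,v1,v2) [-++] → (1.61419, -1.2045, 0.746925)–(1.61419, -1.2045, 1.22)  len=0.4731
  (v17,v2,v3) [-++] → (1.61419, -1.2045, 1.22)–(1.2045, -1.2045, 1.45654)  len=0.4731

Chained into 1 loop(s):
  loop 1: 12 segments, perimeter = 11.7261
Total perimeter = 11.726

loops=1 perimeter=11.726


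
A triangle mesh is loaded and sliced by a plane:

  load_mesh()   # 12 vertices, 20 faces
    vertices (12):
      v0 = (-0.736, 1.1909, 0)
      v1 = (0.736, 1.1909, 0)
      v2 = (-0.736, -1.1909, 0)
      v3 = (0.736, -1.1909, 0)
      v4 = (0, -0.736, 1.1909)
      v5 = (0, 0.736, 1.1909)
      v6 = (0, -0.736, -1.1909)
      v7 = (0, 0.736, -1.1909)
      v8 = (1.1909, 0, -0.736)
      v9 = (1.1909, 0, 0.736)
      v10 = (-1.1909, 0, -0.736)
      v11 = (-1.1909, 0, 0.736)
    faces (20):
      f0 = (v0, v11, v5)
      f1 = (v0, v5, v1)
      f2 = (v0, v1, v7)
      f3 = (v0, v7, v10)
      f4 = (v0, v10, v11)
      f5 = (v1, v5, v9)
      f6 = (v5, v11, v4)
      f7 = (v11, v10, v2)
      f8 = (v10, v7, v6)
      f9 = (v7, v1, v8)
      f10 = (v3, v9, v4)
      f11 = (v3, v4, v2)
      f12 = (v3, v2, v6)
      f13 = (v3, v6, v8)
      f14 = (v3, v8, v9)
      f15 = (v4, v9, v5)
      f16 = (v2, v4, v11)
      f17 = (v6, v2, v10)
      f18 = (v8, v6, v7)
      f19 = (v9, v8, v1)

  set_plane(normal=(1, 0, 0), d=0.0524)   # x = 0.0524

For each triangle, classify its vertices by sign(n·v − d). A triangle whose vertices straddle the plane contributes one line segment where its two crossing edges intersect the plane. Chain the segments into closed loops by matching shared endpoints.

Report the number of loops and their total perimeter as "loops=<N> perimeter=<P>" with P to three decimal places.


loops=1 perimeter=7.917

Straddling triangles (10 of 20):
  (v0,v5,v1) [--+] → (0.0524, 0.768387, 1.10611)–(0.0524, 1.1909, 0)  len=1.1841
  (v0,v1,v7) [-+-] → (0.0524, 1.1909, 0)–(0.0524, 0.768387, -1.10611)  len=1.1841
  (v1,v5,v9) [+-+] → (0.0524, 0.768387, 1.10611)–(0.0524, 0.703616, 1.17088)  len=0.0916
  (v7,v1,v8) [-++] → (0.0524, 0.768387, -1.10611)–(0.0524, 0.703616, -1.17088)  len=0.0916
  (v3,v9,v4) [++-] → (0.0524, -0.703616, 1.17088)–(0.0524, -0.768387, 1.10611)  len=0.0916
  (v3,v4,v2) [+--] → (0.0524, -0.768387, 1.10611)–(0.0524, -1.1909, 0)  len=1.1841
  (v3,v2,v6) [+--] → (0.0524, -1.1909, 0)–(0.0524, -0.768387, -1.10611)  len=1.1841
  (v3,v6,v8) [+-+] → (0.0524, -0.768387, -1.10611)–(0.0524, -0.703616, -1.17088)  len=0.0916
  (v4,v9,v5) [-+-] → (0.0524, -0.703616, 1.17088)–(0.0524, 0.703616, 1.17088)  len=1.4072
  (v8,v6,v7) [+--] → (0.0524, -0.703616, -1.17088)–(0.0524, 0.703616, -1.17088)  len=1.4072

Chained into 1 loop(s):
  loop 1: 10 segments, perimeter = 7.9171
Total perimeter = 7.917


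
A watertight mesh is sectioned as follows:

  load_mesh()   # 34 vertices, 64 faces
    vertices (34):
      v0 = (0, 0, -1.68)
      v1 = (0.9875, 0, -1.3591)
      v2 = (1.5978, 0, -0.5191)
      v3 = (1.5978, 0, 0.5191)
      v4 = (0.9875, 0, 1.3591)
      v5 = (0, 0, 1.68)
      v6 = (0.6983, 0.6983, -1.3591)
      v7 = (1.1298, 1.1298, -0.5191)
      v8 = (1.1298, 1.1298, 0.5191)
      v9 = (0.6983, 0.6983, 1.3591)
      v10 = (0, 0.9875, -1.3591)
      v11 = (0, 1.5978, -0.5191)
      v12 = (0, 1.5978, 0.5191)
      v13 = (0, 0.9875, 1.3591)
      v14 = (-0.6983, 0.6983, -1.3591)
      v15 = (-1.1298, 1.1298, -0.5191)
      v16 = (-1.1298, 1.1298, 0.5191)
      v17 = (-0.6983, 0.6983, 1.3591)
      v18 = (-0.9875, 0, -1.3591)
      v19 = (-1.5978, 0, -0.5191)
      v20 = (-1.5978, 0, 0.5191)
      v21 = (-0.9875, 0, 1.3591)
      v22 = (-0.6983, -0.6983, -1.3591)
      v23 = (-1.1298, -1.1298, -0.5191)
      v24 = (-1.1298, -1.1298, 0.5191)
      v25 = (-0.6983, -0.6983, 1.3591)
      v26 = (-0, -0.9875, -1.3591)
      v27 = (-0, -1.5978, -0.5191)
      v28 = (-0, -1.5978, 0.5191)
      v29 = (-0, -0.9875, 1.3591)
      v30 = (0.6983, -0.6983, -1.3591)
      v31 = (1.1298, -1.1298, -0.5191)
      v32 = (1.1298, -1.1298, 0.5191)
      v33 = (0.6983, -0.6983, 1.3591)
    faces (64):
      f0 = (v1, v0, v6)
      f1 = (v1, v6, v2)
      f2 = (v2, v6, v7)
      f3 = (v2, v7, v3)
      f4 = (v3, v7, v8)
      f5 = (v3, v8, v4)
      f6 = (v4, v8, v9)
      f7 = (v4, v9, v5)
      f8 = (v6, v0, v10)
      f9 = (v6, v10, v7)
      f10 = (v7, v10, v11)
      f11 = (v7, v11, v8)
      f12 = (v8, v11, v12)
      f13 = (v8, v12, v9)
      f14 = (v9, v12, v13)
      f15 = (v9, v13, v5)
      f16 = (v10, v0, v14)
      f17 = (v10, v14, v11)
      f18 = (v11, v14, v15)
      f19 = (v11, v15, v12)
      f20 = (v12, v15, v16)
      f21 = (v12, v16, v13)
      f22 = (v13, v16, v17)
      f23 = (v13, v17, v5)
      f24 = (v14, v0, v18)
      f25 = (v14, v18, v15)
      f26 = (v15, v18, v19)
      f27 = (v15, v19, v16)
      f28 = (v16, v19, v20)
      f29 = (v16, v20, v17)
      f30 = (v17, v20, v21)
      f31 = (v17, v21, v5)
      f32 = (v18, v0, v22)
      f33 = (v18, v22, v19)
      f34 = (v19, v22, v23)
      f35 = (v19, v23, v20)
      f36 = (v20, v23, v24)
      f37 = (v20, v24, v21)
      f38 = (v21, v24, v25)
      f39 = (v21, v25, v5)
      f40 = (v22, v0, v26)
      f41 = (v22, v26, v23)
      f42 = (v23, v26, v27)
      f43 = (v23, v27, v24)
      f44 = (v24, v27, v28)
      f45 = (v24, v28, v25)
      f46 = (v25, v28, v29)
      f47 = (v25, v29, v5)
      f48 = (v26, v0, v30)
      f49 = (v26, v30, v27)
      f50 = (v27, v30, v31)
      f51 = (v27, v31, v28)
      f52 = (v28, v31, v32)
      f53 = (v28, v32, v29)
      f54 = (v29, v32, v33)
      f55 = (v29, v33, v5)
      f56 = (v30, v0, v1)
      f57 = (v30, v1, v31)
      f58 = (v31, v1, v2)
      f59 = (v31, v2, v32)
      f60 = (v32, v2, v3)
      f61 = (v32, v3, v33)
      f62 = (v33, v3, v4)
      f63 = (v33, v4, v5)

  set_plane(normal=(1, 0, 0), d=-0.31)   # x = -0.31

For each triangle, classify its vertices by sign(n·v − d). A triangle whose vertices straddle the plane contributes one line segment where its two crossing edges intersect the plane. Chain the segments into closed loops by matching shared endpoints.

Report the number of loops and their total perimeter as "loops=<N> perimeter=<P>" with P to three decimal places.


loops=1 perimeter=9.790

Straddling triangles (20 of 64):
  (v10,v0,v14) [++-] → (-0.31, 0.31, -1.53754)–(-0.31, 0.859114, -1.3591)  len=0.5774
  (v10,v14,v11) [+-+] → (-0.31, 0.859114, -1.3591)–(-0.31, 1.19848, -0.892006)  len=0.5774
  (v11,v14,v15) [+--] → (-0.31, 1.19848, -0.892006)–(-0.31, 1.46939, -0.5191)  len=0.4609
  (v11,v15,v12) [+-+] → (-0.31, 1.46939, -0.5191)–(-0.31, 1.46939, 0.234234)  len=0.7533
  (v12,v15,v16) [+--] → (-0.31, 1.46939, 0.234234)–(-0.31, 1.46939, 0.5191)  len=0.2849
  (v12,v16,v13) [+-+] → (-0.31, 1.46939, 0.5191)–(-0.31, 1.02654, 1.12862)  len=0.7534
  (v13,v16,v17) [+--] → (-0.31, 1.02654, 1.12862)–(-0.31, 0.859114, 1.3591)  len=0.2849
  (v13,v17,v5) [+-+] → (-0.31, 0.859114, 1.3591)–(-0.31, 0.31, 1.53754)  len=0.5774
  (v14,v0,v18) [-+-] → (-0.31, 0.31, -1.53754)–(-0.31, 0, -1.57926)  len=0.3128
  (v17,v21,v5) [--+] → (-0.31, 0, 1.57926)–(-0.31, 0.31, 1.53754)  len=0.3128
  (v18,v0,v22) [-+-] → (-0.31, 0, -1.57926)–(-0.31, -0.31, -1.53754)  len=0.3128
  (v21,v25,v5) [--+] → (-0.31, -0.31, 1.53754)–(-0.31, 0, 1.57926)  len=0.3128
  (v22,v0,v26) [-++] → (-0.31, -0.31, -1.53754)–(-0.31, -0.859114, -1.3591)  len=0.5774
  (v22,v26,v23) [-+-] → (-0.31, -0.859114, -1.3591)–(-0.31, -1.02654, -1.12862)  len=0.2849
  (v23,v26,v27) [-++] → (-0.31, -1.02654, -1.12862)–(-0.31, -1.46939, -0.5191)  len=0.7534
  (v23,v27,v24) [-+-] → (-0.31, -1.46939, -0.5191)–(-0.31, -1.46939, -0.234234)  len=0.2849
  (v24,v27,v28) [-++] → (-0.31, -1.46939, -0.234234)–(-0.31, -1.46939, 0.5191)  len=0.7533
  (v24,v28,v25) [-+-] → (-0.31, -1.46939, 0.5191)–(-0.31, -1.19848, 0.892006)  len=0.4609
  (v25,v28,v29) [-++] → (-0.31, -1.19848, 0.892006)–(-0.31, -0.859114, 1.3591)  len=0.5774
  (v25,v29,v5) [-++] → (-0.31, -0.859114, 1.3591)–(-0.31, -0.31, 1.53754)  len=0.5774

Chained into 1 loop(s):
  loop 1: 20 segments, perimeter = 9.7902
Total perimeter = 9.790


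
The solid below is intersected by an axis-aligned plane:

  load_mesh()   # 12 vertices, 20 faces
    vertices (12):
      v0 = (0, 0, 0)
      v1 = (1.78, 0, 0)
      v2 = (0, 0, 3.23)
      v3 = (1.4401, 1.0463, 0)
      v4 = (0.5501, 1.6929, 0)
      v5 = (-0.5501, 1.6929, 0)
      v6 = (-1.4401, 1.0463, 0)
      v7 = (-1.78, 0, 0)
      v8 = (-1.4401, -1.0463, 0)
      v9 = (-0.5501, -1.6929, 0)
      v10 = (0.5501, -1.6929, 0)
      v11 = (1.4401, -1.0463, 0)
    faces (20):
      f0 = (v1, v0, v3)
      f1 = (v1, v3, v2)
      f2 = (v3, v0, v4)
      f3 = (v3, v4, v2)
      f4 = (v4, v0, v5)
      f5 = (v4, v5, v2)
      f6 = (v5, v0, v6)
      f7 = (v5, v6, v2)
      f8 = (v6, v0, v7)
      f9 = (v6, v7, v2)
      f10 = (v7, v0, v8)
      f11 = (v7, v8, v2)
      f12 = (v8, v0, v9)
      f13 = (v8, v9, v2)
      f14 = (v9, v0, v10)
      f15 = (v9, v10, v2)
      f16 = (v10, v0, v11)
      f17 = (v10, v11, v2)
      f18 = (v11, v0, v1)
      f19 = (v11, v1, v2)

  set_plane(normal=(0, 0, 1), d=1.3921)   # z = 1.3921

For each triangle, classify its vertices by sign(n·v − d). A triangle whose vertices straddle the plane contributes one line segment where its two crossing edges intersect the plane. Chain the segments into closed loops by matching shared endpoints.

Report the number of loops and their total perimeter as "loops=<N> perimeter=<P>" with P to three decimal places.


loops=1 perimeter=6.260

Straddling triangles (10 of 20):
  (v1,v3,v2) [--+] → (0.81943, 0.595354, 1.3921)–(1.01284, 0, 1.3921)  len=0.6260
  (v3,v4,v2) [--+] → (0.313012, 0.963276, 1.3921)–(0.81943, 0.595354, 1.3921)  len=0.6260
  (v4,v5,v2) [--+] → (-0.313012, 0.963276, 1.3921)–(0.313012, 0.963276, 1.3921)  len=0.6260
  (v5,v6,v2) [--+] → (-0.81943, 0.595354, 1.3921)–(-0.313012, 0.963276, 1.3921)  len=0.6260
  (v6,v7,v2) [--+] → (-1.01284, 0, 1.3921)–(-0.81943, 0.595354, 1.3921)  len=0.6260
  (v7,v8,v2) [--+] → (-0.81943, -0.595354, 1.3921)–(-1.01284, 0, 1.3921)  len=0.6260
  (v8,v9,v2) [--+] → (-0.313012, -0.963276, 1.3921)–(-0.81943, -0.595354, 1.3921)  len=0.6260
  (v9,v10,v2) [--+] → (0.313012, -0.963276, 1.3921)–(-0.313012, -0.963276, 1.3921)  len=0.6260
  (v10,v11,v2) [--+] → (0.81943, -0.595354, 1.3921)–(0.313012, -0.963276, 1.3921)  len=0.6260
  (v11,v1,v2) [--+] → (1.01284, 0, 1.3921)–(0.81943, -0.595354, 1.3921)  len=0.6260

Chained into 1 loop(s):
  loop 1: 10 segments, perimeter = 6.2598
Total perimeter = 6.260


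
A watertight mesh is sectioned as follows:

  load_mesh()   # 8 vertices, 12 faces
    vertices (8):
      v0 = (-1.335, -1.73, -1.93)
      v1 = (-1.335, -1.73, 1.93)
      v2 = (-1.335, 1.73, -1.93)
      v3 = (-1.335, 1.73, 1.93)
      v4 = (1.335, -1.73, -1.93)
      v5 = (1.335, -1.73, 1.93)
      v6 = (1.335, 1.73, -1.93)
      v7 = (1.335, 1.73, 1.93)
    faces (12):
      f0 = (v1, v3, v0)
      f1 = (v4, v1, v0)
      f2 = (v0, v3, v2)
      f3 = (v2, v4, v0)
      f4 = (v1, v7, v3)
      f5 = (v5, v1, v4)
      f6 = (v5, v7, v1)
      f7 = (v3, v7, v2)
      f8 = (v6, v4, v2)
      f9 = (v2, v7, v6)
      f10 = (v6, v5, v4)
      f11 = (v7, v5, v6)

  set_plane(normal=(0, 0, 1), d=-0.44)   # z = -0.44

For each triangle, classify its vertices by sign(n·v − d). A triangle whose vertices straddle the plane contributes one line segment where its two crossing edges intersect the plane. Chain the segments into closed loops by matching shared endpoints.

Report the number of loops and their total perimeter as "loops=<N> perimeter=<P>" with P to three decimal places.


loops=1 perimeter=12.260

Straddling triangles (8 of 12):
  (v1,v3,v0) [++-] → (-1.335, -0.394404, -0.44)–(-1.335, -1.73, -0.44)  len=1.3356
  (v4,v1,v0) [-+-] → (0.304352, -1.73, -0.44)–(-1.335, -1.73, -0.44)  len=1.6394
  (v0,v3,v2) [-+-] → (-1.335, -0.394404, -0.44)–(-1.335, 1.73, -0.44)  len=2.1244
  (v5,v1,v4) [++-] → (0.304352, -1.73, -0.44)–(1.335, -1.73, -0.44)  len=1.0306
  (v3,v7,v2) [++-] → (-0.304352, 1.73, -0.44)–(-1.335, 1.73, -0.44)  len=1.0306
  (v2,v7,v6) [-+-] → (-0.304352, 1.73, -0.44)–(1.335, 1.73, -0.44)  len=1.6394
  (v6,v5,v4) [-+-] → (1.335, 0.394404, -0.44)–(1.335, -1.73, -0.44)  len=2.1244
  (v7,v5,v6) [++-] → (1.335, 0.394404, -0.44)–(1.335, 1.73, -0.44)  len=1.3356

Chained into 1 loop(s):
  loop 1: 8 segments, perimeter = 12.2600
Total perimeter = 12.260


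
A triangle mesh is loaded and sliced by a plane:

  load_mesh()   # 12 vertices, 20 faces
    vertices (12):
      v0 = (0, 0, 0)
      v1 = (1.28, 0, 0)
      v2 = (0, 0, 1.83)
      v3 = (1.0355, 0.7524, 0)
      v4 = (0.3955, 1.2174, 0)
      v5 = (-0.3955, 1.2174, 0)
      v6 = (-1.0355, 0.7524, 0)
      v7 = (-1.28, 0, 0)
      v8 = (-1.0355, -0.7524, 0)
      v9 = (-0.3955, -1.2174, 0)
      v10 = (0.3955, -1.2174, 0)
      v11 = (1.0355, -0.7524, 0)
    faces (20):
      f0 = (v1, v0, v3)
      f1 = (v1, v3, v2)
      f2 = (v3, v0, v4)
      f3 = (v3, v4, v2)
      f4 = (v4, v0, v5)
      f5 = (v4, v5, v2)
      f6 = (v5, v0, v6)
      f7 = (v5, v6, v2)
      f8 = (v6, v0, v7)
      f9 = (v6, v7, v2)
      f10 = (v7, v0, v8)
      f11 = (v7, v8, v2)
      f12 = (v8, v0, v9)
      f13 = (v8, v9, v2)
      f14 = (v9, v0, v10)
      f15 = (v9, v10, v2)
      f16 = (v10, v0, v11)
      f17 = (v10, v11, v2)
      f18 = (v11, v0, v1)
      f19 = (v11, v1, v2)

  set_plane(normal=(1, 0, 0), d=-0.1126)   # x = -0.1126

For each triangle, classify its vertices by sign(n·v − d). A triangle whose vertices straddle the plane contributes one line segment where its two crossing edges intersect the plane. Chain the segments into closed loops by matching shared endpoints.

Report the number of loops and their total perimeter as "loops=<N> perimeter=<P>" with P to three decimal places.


loops=1 perimeter=6.593

Straddling triangles (12 of 20):
  (v4,v0,v5) [++-] → (-0.1126, 0.346597, 0)–(-0.1126, 1.2174, 0)  len=0.8708
  (v4,v5,v2) [+-+] → (-0.1126, 1.2174, 0)–(-0.1126, 0.346597, 1.30899)  len=1.5722
  (v5,v0,v6) [-+-] → (-0.1126, 0.346597, 0)–(-0.1126, 0.0818158, 0)  len=0.2648
  (v5,v6,v2) [--+] → (-0.1126, 0.0818158, 1.63101)–(-0.1126, 0.346597, 1.30899)  len=0.4169
  (v6,v0,v7) [-+-] → (-0.1126, 0.0818158, 0)–(-0.1126, 0, 0)  len=0.0818
  (v6,v7,v2) [--+] → (-0.1126, 0, 1.66902)–(-0.1126, 0.0818158, 1.63101)  len=0.0902
  (v7,v0,v8) [-+-] → (-0.1126, 0, 0)–(-0.1126, -0.0818158, 0)  len=0.0818
  (v7,v8,v2) [--+] → (-0.1126, -0.0818158, 1.63101)–(-0.1126, 0, 1.66902)  len=0.0902
  (v8,v0,v9) [-+-] → (-0.1126, -0.0818158, 0)–(-0.1126, -0.346597, 0)  len=0.2648
  (v8,v9,v2) [--+] → (-0.1126, -0.346597, 1.30899)–(-0.1126, -0.0818158, 1.63101)  len=0.4169
  (v9,v0,v10) [-++] → (-0.1126, -0.346597, 0)–(-0.1126, -1.2174, 0)  len=0.8708
  (v9,v10,v2) [-++] → (-0.1126, -1.2174, 0)–(-0.1126, -0.346597, 1.30899)  len=1.5722

Chained into 1 loop(s):
  loop 1: 12 segments, perimeter = 6.5934
Total perimeter = 6.593


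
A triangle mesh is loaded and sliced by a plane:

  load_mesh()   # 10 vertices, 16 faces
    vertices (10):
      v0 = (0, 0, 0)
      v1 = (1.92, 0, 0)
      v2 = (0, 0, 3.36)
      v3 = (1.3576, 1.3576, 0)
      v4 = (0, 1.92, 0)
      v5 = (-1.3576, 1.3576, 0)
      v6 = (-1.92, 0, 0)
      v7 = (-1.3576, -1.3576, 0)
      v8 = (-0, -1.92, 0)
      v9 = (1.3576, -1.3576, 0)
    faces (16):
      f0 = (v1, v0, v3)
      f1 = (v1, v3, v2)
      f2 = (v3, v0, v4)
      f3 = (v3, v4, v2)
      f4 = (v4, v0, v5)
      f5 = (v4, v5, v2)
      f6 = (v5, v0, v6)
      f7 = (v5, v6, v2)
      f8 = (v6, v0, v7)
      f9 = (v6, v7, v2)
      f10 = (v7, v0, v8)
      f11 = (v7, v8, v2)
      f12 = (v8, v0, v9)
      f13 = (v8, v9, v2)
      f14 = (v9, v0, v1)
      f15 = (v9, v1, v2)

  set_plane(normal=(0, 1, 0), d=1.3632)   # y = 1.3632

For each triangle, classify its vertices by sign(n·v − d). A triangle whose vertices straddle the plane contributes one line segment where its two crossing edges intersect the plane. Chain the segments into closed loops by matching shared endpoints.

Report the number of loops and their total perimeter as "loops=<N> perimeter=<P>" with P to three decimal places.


loops=1 perimeter=6.008

Straddling triangles (4 of 16):
  (v3,v0,v4) [--+] → (0, 1.3632, 0)–(1.34408, 1.3632, 0)  len=1.3441
  (v3,v4,v2) [-+-] → (1.34408, 1.3632, 0)–(0, 1.3632, 0.9744)  len=1.6601
  (v4,v0,v5) [+--] → (0, 1.3632, 0)–(-1.34408, 1.3632, 0)  len=1.3441
  (v4,v5,v2) [+--] → (-1.34408, 1.3632, 0)–(0, 1.3632, 0.9744)  len=1.6601

Chained into 1 loop(s):
  loop 1: 4 segments, perimeter = 6.0084
Total perimeter = 6.008


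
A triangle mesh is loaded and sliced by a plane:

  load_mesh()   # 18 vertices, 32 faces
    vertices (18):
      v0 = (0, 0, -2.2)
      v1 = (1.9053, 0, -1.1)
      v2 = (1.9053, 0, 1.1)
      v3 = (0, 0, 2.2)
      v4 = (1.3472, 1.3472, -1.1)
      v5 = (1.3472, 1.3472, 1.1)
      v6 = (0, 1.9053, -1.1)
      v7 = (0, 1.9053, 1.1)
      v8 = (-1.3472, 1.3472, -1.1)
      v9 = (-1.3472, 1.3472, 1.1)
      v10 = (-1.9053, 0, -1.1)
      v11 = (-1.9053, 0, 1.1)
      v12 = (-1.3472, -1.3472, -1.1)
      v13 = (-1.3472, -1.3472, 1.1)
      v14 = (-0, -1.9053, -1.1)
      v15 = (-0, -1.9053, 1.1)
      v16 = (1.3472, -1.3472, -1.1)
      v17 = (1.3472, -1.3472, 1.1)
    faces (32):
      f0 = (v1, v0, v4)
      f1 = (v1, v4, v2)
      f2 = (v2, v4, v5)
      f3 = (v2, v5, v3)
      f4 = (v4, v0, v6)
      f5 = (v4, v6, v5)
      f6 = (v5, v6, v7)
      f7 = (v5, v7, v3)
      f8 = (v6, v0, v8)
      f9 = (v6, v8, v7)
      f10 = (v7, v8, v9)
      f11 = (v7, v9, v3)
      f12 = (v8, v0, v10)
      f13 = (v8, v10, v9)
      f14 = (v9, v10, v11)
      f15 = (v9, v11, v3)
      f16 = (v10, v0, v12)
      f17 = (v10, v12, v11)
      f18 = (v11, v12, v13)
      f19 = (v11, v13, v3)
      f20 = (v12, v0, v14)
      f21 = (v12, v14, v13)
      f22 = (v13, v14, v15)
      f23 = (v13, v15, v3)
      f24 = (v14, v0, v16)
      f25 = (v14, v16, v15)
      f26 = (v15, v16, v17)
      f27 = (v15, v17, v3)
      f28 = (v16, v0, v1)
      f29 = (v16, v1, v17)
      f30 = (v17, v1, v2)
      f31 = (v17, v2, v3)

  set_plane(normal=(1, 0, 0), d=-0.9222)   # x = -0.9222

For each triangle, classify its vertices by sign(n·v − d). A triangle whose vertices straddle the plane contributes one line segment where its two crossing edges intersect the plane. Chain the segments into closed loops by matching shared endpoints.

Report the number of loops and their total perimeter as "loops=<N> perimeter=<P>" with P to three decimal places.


Straddling triangles (12 of 32):
  (v6,v0,v8) [++-] → (-0.9222, 0.9222, -1.44702)–(-0.9222, 1.52326, -1.1)  len=0.6940
  (v6,v8,v7) [+-+] → (-0.9222, 1.52326, -1.1)–(-0.9222, 1.52326, -0.405968)  len=0.6940
  (v7,v8,v9) [+--] → (-0.9222, 1.52326, -0.405968)–(-0.9222, 1.52326, 1.1)  len=1.5060
  (v7,v9,v3) [+-+] → (-0.9222, 1.52326, 1.1)–(-0.9222, 0.9222, 1.44702)  len=0.6940
  (v8,v0,v10) [-+-] → (-0.9222, 0.9222, -1.44702)–(-0.9222, 0, -1.66758)  len=0.9482
  (v9,v11,v3) [--+] → (-0.9222, 0, 1.66758)–(-0.9222, 0.9222, 1.44702)  len=0.9482
  (v10,v0,v12) [-+-] → (-0.9222, 0, -1.66758)–(-0.9222, -0.9222, -1.44702)  len=0.9482
  (v11,v13,v3) [--+] → (-0.9222, -0.9222, 1.44702)–(-0.9222, 0, 1.66758)  len=0.9482
  (v12,v0,v14) [-++] → (-0.9222, -0.9222, -1.44702)–(-0.9222, -1.52326, -1.1)  len=0.6940
  (v12,v14,v13) [-+-] → (-0.9222, -1.52326, -1.1)–(-0.9222, -1.52326, 0.405968)  len=1.5060
  (v13,v14,v15) [-++] → (-0.9222, -1.52326, 0.405968)–(-0.9222, -1.52326, 1.1)  len=0.6940
  (v13,v15,v3) [-++] → (-0.9222, -1.52326, 1.1)–(-0.9222, -0.9222, 1.44702)  len=0.6940

Chained into 1 loop(s):
  loop 1: 12 segments, perimeter = 10.9690
Total perimeter = 10.969

loops=1 perimeter=10.969


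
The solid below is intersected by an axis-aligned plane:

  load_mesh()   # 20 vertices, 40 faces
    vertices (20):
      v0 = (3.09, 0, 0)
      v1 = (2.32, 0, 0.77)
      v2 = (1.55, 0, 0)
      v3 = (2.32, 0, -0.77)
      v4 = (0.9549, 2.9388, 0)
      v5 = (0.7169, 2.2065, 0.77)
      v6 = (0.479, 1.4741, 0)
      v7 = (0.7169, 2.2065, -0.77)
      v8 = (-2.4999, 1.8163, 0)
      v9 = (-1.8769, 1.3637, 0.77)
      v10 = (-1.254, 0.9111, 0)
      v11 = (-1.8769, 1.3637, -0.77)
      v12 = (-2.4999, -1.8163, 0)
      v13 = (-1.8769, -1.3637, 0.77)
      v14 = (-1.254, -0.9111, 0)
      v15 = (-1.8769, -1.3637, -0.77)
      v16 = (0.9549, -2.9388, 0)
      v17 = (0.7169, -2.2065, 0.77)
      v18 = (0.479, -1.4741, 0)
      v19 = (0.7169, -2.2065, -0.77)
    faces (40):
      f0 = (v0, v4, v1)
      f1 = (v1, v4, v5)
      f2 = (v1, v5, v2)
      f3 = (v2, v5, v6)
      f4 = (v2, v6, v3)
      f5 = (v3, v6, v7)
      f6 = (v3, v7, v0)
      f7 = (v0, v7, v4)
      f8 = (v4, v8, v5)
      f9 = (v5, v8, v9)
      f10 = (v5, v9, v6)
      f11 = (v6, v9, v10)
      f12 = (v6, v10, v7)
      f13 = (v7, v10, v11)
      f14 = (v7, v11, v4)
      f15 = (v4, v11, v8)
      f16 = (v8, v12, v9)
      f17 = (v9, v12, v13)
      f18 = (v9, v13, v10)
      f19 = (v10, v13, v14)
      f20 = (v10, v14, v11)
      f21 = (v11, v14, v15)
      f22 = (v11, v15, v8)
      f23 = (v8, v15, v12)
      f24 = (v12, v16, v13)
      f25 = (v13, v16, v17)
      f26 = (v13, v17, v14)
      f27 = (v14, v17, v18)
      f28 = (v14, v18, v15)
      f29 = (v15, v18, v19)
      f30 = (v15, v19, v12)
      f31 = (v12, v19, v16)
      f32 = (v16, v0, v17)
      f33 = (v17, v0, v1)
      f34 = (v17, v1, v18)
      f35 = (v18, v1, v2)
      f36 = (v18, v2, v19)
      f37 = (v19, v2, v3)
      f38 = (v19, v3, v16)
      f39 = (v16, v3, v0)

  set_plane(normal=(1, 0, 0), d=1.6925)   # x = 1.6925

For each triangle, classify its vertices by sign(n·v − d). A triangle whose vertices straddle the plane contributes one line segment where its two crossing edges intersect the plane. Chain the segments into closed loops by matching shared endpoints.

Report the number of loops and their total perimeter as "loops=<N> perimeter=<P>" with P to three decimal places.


loops=1 perimeter=9.510

Straddling triangles (14 of 40):
  (v0,v4,v1) [+-+] → (1.6925, 1.92355, 0)–(1.6925, 1.35089, 0.416052)  len=0.7078
  (v1,v4,v5) [+--] → (1.6925, 1.35089, 0.416052)–(1.6925, 0.863688, 0.77)  len=0.6022
  (v1,v5,v2) [+--] → (1.6925, 0.863688, 0.77)–(1.6925, 0, 0.1425)  len=1.0676
  (v2,v6,v3) [--+] → (1.6925, 0.502443, -0.507548)–(1.6925, 0, -0.1425)  len=0.6211
  (v3,v6,v7) [+--] → (1.6925, 0.502443, -0.507548)–(1.6925, 0.863688, -0.77)  len=0.4465
  (v3,v7,v0) [+-+] → (1.6925, 0.863688, -0.77)–(1.6925, 1.29939, -0.453447)  len=0.5386
  (v0,v7,v4) [+--] → (1.6925, 1.29939, -0.453447)–(1.6925, 1.92355, 0)  len=0.7715
  (v16,v0,v17) [-+-] → (1.6925, -1.92355, 0)–(1.6925, -1.29939, 0.453447)  len=0.7715
  (v17,v0,v1) [-++] → (1.6925, -1.29939, 0.453447)–(1.6925, -0.863688, 0.77)  len=0.5386
  (v17,v1,v18) [-+-] → (1.6925, -0.863688, 0.77)–(1.6925, -0.502443, 0.507548)  len=0.4465
  (v18,v1,v2) [-+-] → (1.6925, -0.502443, 0.507548)–(1.6925, 0, 0.1425)  len=0.6211
  (v19,v2,v3) [--+] → (1.6925, 0, -0.1425)–(1.6925, -0.863688, -0.77)  len=1.0676
  (v19,v3,v16) [-+-] → (1.6925, -0.863688, -0.77)–(1.6925, -1.35089, -0.416052)  len=0.6022
  (v16,v3,v0) [-++] → (1.6925, -1.35089, -0.416052)–(1.6925, -1.92355, 0)  len=0.7078

Chained into 1 loop(s):
  loop 1: 14 segments, perimeter = 9.5105
Total perimeter = 9.510


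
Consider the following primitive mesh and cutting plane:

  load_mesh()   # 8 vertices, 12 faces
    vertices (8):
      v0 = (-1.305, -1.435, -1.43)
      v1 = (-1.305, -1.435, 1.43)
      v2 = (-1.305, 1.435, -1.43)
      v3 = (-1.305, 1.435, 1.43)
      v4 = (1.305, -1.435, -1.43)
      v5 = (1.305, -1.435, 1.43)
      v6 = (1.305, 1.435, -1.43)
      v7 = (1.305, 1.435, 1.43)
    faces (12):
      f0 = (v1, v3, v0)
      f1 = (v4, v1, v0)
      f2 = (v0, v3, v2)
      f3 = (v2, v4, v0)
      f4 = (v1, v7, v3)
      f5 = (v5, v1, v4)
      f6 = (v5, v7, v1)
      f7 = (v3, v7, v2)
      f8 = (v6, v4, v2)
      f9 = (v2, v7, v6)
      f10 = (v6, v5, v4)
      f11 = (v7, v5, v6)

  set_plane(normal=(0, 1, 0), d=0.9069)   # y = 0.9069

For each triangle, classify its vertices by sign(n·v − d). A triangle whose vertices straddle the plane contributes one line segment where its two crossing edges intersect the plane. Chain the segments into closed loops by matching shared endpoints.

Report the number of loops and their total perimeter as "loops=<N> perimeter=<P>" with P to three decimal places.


Straddling triangles (8 of 12):
  (v1,v3,v0) [-+-] → (-1.305, 0.9069, 1.43)–(-1.305, 0.9069, 0.90374)  len=0.5263
  (v0,v3,v2) [-++] → (-1.305, 0.9069, 0.90374)–(-1.305, 0.9069, -1.43)  len=2.3337
  (v2,v4,v0) [+--] → (-0.824742, 0.9069, -1.43)–(-1.305, 0.9069, -1.43)  len=0.4803
  (v1,v7,v3) [-++] → (0.824742, 0.9069, 1.43)–(-1.305, 0.9069, 1.43)  len=2.1297
  (v5,v7,v1) [-+-] → (1.305, 0.9069, 1.43)–(0.824742, 0.9069, 1.43)  len=0.4803
  (v6,v4,v2) [+-+] → (1.305, 0.9069, -1.43)–(-0.824742, 0.9069, -1.43)  len=2.1297
  (v6,v5,v4) [+--] → (1.305, 0.9069, -0.90374)–(1.305, 0.9069, -1.43)  len=0.5263
  (v7,v5,v6) [+-+] → (1.305, 0.9069, 1.43)–(1.305, 0.9069, -0.90374)  len=2.3337

Chained into 1 loop(s):
  loop 1: 8 segments, perimeter = 10.9400
Total perimeter = 10.940

loops=1 perimeter=10.940


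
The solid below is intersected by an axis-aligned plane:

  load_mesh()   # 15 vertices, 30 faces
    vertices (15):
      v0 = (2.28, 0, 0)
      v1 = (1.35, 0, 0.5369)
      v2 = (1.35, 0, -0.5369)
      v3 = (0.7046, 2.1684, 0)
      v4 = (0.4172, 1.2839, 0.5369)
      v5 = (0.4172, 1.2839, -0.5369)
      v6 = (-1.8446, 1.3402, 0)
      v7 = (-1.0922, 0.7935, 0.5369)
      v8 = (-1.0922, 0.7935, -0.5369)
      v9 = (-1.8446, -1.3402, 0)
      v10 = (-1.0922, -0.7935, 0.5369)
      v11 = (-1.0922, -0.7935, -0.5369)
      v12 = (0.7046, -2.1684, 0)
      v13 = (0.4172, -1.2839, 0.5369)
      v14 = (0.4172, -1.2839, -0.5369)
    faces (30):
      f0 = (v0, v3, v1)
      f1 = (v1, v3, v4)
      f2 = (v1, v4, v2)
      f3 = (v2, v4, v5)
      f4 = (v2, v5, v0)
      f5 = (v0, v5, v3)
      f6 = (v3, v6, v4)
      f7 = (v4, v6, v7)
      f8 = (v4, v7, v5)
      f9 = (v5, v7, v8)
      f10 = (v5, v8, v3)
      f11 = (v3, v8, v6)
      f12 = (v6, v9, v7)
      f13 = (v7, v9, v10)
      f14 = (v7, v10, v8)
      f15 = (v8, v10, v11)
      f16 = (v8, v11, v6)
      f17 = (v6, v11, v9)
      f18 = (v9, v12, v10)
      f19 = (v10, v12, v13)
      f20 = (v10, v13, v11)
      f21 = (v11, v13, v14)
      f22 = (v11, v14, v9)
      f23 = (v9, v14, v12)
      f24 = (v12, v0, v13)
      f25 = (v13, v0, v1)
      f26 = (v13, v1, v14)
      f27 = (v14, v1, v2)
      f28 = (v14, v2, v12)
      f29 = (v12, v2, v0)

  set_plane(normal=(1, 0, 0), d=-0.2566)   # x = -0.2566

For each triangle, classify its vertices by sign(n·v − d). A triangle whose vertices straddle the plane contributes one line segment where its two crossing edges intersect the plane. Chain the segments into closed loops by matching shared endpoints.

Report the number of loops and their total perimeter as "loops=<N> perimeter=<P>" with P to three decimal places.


loops=2 perimeter=5.972

Straddling triangles (12 of 30):
  (v3,v6,v4) [+-+] → (-0.2566, 1.85612, 0)–(-0.2566, 1.30067, 0.376955)  len=0.6713
  (v4,v6,v7) [+--] → (-0.2566, 1.30067, 0.376955)–(-0.2566, 1.06498, 0.5369)  len=0.2848
  (v4,v7,v5) [+-+] → (-0.2566, 1.06498, 0.5369)–(-0.2566, 1.06498, -0.0575529)  len=0.5945
  (v5,v7,v8) [+--] → (-0.2566, 1.06498, -0.0575529)–(-0.2566, 1.06498, -0.5369)  len=0.4793
  (v5,v8,v3) [+-+] → (-0.2566, 1.06498, -0.5369)–(-0.2566, 1.4329, -0.287215)  len=0.4446
  (v3,v8,v6) [+--] → (-0.2566, 1.4329, -0.287215)–(-0.2566, 1.85612, 0)  len=0.5115
  (v9,v12,v10) [-+-] → (-0.2566, -1.85612, 0)–(-0.2566, -1.4329, 0.287215)  len=0.5115
  (v10,v12,v13) [-++] → (-0.2566, -1.4329, 0.287215)–(-0.2566, -1.06498, 0.5369)  len=0.4446
  (v10,v13,v11) [-+-] → (-0.2566, -1.06498, 0.5369)–(-0.2566, -1.06498, 0.0575529)  len=0.4793
  (v11,v13,v14) [-++] → (-0.2566, -1.06498, 0.0575529)–(-0.2566, -1.06498, -0.5369)  len=0.5945
  (v11,v14,v9) [-+-] → (-0.2566, -1.06498, -0.5369)–(-0.2566, -1.30067, -0.376955)  len=0.2848
  (v9,v14,v12) [-++] → (-0.2566, -1.30067, -0.376955)–(-0.2566, -1.85612, 0)  len=0.6713

Chained into 2 loop(s):
  loop 1: 6 segments, perimeter = 2.9860
  loop 2: 6 segments, perimeter = 2.9860
Total perimeter = 5.972


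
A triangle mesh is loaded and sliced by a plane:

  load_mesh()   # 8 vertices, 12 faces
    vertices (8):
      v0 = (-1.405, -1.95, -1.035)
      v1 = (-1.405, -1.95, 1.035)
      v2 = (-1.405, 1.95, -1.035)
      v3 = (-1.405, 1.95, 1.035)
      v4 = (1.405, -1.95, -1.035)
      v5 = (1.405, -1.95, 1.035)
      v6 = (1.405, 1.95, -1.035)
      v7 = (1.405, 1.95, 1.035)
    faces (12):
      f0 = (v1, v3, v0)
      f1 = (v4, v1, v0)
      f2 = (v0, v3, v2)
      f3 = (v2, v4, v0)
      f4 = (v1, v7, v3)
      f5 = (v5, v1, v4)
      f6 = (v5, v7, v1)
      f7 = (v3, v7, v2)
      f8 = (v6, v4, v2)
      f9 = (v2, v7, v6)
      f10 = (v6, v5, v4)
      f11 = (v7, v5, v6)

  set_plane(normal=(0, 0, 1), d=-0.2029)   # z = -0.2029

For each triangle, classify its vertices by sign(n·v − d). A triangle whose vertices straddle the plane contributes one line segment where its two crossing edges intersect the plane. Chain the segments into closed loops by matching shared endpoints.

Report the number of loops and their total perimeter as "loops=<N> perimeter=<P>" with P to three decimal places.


loops=1 perimeter=13.420

Straddling triangles (8 of 12):
  (v1,v3,v0) [++-] → (-1.405, -0.382275, -0.2029)–(-1.405, -1.95, -0.2029)  len=1.5677
  (v4,v1,v0) [-+-] → (0.275434, -1.95, -0.2029)–(-1.405, -1.95, -0.2029)  len=1.6804
  (v0,v3,v2) [-+-] → (-1.405, -0.382275, -0.2029)–(-1.405, 1.95, -0.2029)  len=2.3323
  (v5,v1,v4) [++-] → (0.275434, -1.95, -0.2029)–(1.405, -1.95, -0.2029)  len=1.1296
  (v3,v7,v2) [++-] → (-0.275434, 1.95, -0.2029)–(-1.405, 1.95, -0.2029)  len=1.1296
  (v2,v7,v6) [-+-] → (-0.275434, 1.95, -0.2029)–(1.405, 1.95, -0.2029)  len=1.6804
  (v6,v5,v4) [-+-] → (1.405, 0.382275, -0.2029)–(1.405, -1.95, -0.2029)  len=2.3323
  (v7,v5,v6) [++-] → (1.405, 0.382275, -0.2029)–(1.405, 1.95, -0.2029)  len=1.5677

Chained into 1 loop(s):
  loop 1: 8 segments, perimeter = 13.4200
Total perimeter = 13.420


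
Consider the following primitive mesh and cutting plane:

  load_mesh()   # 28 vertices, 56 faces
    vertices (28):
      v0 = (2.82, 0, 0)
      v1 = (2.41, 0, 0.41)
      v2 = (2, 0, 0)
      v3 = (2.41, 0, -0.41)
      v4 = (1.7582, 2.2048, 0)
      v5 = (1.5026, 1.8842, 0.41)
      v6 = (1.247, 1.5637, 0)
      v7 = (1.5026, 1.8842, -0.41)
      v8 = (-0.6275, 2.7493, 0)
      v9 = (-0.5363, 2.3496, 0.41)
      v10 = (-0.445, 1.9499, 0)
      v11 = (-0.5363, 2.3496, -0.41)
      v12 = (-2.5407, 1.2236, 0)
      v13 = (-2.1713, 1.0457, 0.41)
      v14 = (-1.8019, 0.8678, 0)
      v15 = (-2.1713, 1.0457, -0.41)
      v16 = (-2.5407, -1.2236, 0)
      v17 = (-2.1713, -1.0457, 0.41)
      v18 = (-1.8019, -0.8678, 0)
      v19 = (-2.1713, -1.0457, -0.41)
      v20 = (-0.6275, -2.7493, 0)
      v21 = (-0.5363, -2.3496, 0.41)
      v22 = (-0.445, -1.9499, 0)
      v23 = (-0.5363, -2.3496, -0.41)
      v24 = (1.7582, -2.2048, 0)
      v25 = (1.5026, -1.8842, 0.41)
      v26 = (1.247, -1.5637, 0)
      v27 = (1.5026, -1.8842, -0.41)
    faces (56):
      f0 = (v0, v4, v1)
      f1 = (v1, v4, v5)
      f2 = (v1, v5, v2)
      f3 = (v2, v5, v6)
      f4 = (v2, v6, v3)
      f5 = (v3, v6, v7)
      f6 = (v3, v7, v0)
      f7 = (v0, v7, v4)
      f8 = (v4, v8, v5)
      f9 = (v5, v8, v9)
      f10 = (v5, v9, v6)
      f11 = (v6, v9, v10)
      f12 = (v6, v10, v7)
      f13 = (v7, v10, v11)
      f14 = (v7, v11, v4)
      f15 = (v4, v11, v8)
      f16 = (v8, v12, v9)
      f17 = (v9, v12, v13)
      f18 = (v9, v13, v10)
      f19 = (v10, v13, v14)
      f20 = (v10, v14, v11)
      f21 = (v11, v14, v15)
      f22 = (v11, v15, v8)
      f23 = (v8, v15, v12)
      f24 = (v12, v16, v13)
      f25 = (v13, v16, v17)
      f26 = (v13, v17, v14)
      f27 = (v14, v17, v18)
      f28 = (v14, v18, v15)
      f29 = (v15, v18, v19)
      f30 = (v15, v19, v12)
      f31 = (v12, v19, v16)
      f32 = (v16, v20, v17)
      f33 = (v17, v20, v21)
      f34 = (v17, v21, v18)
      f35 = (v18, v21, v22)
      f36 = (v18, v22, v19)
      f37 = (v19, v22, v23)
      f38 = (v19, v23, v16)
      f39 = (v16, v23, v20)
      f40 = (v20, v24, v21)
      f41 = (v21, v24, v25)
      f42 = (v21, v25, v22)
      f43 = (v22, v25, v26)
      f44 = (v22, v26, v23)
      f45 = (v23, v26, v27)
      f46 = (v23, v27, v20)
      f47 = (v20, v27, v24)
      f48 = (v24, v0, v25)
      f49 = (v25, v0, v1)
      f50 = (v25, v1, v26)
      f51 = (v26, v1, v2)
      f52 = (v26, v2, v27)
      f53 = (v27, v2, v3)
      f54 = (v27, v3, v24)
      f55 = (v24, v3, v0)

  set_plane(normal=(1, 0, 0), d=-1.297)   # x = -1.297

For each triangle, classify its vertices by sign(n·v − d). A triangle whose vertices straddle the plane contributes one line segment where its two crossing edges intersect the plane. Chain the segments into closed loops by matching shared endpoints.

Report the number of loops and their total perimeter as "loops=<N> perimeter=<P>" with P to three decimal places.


loops=2 perimeter=5.005

Straddling triangles (16 of 56):
  (v8,v12,v9) [+-+] → (-1.297, 2.2154, 0)–(-1.297, 1.92227, 0.254399)  len=0.3881
  (v9,v12,v13) [+--] → (-1.297, 1.92227, 0.254399)–(-1.297, 1.74295, 0.41)  len=0.2374
  (v9,v13,v10) [+-+] → (-1.297, 1.74295, 0.41)–(-1.297, 1.50364, 0.202352)  len=0.3168
  (v10,v13,v14) [+--] → (-1.297, 1.50364, 0.202352)–(-1.297, 1.27045, 0)  len=0.3087
  (v10,v14,v11) [+-+] → (-1.297, 1.27045, 0)–(-1.297, 1.45895, -0.163566)  len=0.2496
  (v11,v14,v15) [+--] → (-1.297, 1.45895, -0.163566)–(-1.297, 1.74295, -0.41)  len=0.3760
  (v11,v15,v8) [+-+] → (-1.297, 1.74295, -0.41)–(-1.297, 2.0105, -0.177805)  len=0.3543
  (v8,v15,v12) [+--] → (-1.297, 2.0105, -0.177805)–(-1.297, 2.2154, 0)  len=0.2713
  (v16,v20,v17) [-+-] → (-1.297, -2.2154, 0)–(-1.297, -2.0105, 0.177805)  len=0.2713
  (v17,v20,v21) [-++] → (-1.297, -2.0105, 0.177805)–(-1.297, -1.74295, 0.41)  len=0.3543
  (v17,v21,v18) [-+-] → (-1.297, -1.74295, 0.41)–(-1.297, -1.45895, 0.163566)  len=0.3760
  (v18,v21,v22) [-++] → (-1.297, -1.45895, 0.163566)–(-1.297, -1.27045, 0)  len=0.2496
  (v18,v22,v19) [-+-] → (-1.297, -1.27045, 0)–(-1.297, -1.50364, -0.202352)  len=0.3087
  (v19,v22,v23) [-++] → (-1.297, -1.50364, -0.202352)–(-1.297, -1.74295, -0.41)  len=0.3168
  (v19,v23,v16) [-+-] → (-1.297, -1.74295, -0.41)–(-1.297, -1.92227, -0.254399)  len=0.2374
  (v16,v23,v20) [-++] → (-1.297, -1.92227, -0.254399)–(-1.297, -2.2154, 0)  len=0.3881

Chained into 2 loop(s):
  loop 1: 8 segments, perimeter = 2.5023
  loop 2: 8 segments, perimeter = 2.5023
Total perimeter = 5.005
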